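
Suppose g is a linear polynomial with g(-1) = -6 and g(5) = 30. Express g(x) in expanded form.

g(x) = 6x

Write g(x) = ax + b. Substituting each data point gives a linear system:
  -a + b = -6
  5a + b = 30
Solving the system yields a = 6, b = 0.
So g(x) = 6x.
Check: g(-1) = -6. ✓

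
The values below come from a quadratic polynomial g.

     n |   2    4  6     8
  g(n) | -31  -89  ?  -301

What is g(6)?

-179

On equispaced nodes a degree-2 polynomial has vanishing third forward difference, so
  - g(2) + 3·g(4) - 3·g(6) + g(8) = 0.
Substituting the known values and solving for g(6):
  -3·g(6) = 537
  g(6) = -179.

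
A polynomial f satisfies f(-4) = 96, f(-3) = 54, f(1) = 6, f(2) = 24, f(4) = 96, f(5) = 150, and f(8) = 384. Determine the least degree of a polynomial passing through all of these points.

Divided differences on the nodes -4, -3, 1, 2, 4, 5, 8:
  order 0: 96  54  6  24  96  150  384
  order 1: -42  -12  18  36  54  78
  order 2: 6  6  6  6  6
  order 3: 0  0  0  0
  order 4: 0  0  0
  order 5: 0  0
  order 6: 0
The order-2 divided differences are all 6 (nonzero) and every higher order vanishes, so the data lies on a polynomial of degree exactly 2.

2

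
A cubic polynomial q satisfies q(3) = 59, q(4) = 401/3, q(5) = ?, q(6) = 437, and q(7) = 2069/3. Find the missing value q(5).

767/3

The 4 known points determine the degree-3 polynomial uniquely.
Write q(t) = at^3 + bt^2 + ct + d. Substituting each data point gives a linear system:
  27a + 9b + 3c + d = 59
  64a + 16b + 4c + d = 401/3
  216a + 36b + 6c + d = 437
  343a + 49b + 7c + d = 2069/3
Solving the system yields a = 2, b = -1/3, c = 3, d = -1.
So q(t) = 2t³ - (1/3)t² + 3t - 1.
Then q(5) = 767/3.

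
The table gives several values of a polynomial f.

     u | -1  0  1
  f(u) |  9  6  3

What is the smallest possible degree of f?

1

Forward differences of the values at u = -1, 0, 1:
  f  : 9  6  3
  Δ  : -3  -3
  Δ^2: 0
The first differences are constant (-3) and nonzero, while all higher differences vanish, so the minimal degree is 1.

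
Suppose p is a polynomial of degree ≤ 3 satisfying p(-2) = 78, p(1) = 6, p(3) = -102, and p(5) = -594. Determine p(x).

p(x) = -6x^3 + 6x^2 + 6

Using the Lagrange interpolation formula with nodes -2, 1, 3, 5:
  L_0(x) = (x - 1)(x - 3)(x - 5) / -105
  L_1(x) = (x + 2)(x - 3)(x - 5) / 24
  L_2(x) = (x + 2)(x - 1)(x - 5) / -20
  L_3(x) = (x + 2)(x - 1)(x - 3) / 56
Then p(x) = 78·L_0(x) + 6·L_1(x) - 102·L_2(x) - 594·L_3(x).
Expanding and collecting terms gives p(x) = -6x^3 + 6x^2 + 6.
Check: p(3) = -102. ✓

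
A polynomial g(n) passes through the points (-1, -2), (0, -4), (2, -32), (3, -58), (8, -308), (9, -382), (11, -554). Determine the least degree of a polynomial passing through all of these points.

Divided differences on the nodes -1, 0, 2, 3, 8, 9, 11:
  order 0: -2  -4  -32  -58  -308  -382  -554
  order 1: -2  -14  -26  -50  -74  -86
  order 2: -4  -4  -4  -4  -4
  order 3: 0  0  0  0
  order 4: 0  0  0
  order 5: 0  0
  order 6: 0
The order-2 divided differences are all -4 (nonzero) and every higher order vanishes, so the data lies on a polynomial of degree exactly 2.

2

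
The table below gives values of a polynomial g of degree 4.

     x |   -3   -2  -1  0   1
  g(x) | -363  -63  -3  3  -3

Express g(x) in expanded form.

g(x) = -6x^4 - 5x^3 + 5x + 3

Using the Lagrange interpolation formula with nodes -3, -2, -1, 0, 1:
  L_0(x) = (x + 2)(x + 1)x(x - 1) / 24
  L_1(x) = (x + 3)(x + 1)x(x - 1) / -6
  L_2(x) = (x + 3)(x + 2)x(x - 1) / 4
  L_3(x) = (x + 3)(x + 2)(x + 1)(x - 1) / -6
  L_4(x) = (x + 3)(x + 2)(x + 1)x / 24
Then g(x) = -363·L_0(x) - 63·L_1(x) - 3·L_2(x) + 3·L_3(x) - 3·L_4(x).
Expanding and collecting terms gives g(x) = -6x^4 - 5x^3 + 5x + 3.
Check: g(-1) = -3. ✓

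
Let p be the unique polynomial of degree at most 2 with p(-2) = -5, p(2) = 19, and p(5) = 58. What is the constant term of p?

3

Write p(t) = at^2 + bt + c. Substituting each data point gives a linear system:
  4a - 2b + c = -5
  4a + 2b + c = 19
  25a + 5b + c = 58
Solving the system yields a = 1, b = 6, c = 3.
So p(t) = t² + 6t + 3.
The constant term is 3.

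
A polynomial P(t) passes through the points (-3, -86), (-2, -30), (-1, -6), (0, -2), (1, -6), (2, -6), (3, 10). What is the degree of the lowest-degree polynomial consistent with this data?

Forward differences of the values at t = -3, -2, -1, 0, 1, 2, 3:
  P  : -86  -30  -6  -2  -6  -6  10
  Δ  : 56  24  4  -4  0  16
  Δ^2: -32  -20  -8  4  16
  Δ^3: 12  12  12  12
  Δ^4: 0  0  0
  Δ^5: 0  0
  Δ^6: 0
The third differences are constant (12) and nonzero, while all higher differences vanish, so the minimal degree is 3.

3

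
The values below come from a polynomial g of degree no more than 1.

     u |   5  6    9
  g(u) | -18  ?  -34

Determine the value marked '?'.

-22

The 2 known points determine the degree-1 polynomial uniquely.
Write g(u) = au + b. Substituting each data point gives a linear system:
  5a + b = -18
  9a + b = -34
Solving the system yields a = -4, b = 2.
So g(u) = -4u + 2.
Then g(6) = -22.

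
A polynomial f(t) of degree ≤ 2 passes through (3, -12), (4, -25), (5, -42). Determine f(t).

f(t) = -2t^2 + t + 3

Using the Lagrange interpolation formula with nodes 3, 4, 5:
  L_0(t) = (t - 4)(t - 5) / 2
  L_1(t) = (t - 3)(t - 5) / -1
  L_2(t) = (t - 3)(t - 4) / 2
Then f(t) = -12·L_0(t) - 25·L_1(t) - 42·L_2(t).
Expanding and collecting terms gives f(t) = -2t² + t + 3.
Check: f(3) = -12. ✓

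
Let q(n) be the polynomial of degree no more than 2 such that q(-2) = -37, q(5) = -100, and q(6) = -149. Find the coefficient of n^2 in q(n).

-5

Write q(n) = an^2 + bn + c. Substituting each data point gives a linear system:
  4a - 2b + c = -37
  25a + 5b + c = -100
  36a + 6b + c = -149
Solving the system yields a = -5, b = 6, c = -5.
So q(n) = -5n^2 + 6n - 5.
The leading coefficient is -5.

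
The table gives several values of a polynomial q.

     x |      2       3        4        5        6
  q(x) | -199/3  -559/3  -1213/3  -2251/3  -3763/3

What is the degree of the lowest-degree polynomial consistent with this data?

Forward differences of the values at x = 2, 3, 4, 5, 6:
  q  : -199/3  -559/3  -1213/3  -2251/3  -3763/3
  Δ  : -120  -218  -346  -504
  Δ^2: -98  -128  -158
  Δ^3: -30  -30
  Δ^4: 0
The third differences are constant (-30) and nonzero, while all higher differences vanish, so the minimal degree is 3.

3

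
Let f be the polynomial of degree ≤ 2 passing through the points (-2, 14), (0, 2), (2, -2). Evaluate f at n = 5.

7

Write f(n) = an^2 + bn + c. Substituting each data point gives a linear system:
  4a - 2b + c = 14
  c = 2
  4a + 2b + c = -2
Solving the system yields a = 1, b = -4, c = 2.
So f(n) = n^2 - 4n + 2.
Then f(5) = 7.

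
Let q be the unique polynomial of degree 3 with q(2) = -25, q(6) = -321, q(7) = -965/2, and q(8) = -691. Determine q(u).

Write q(u) = au^3 + bu^2 + cu + d. Substituting each data point gives a linear system:
  8a + 4b + 2c + d = -25
  216a + 36b + 6c + d = -321
  343a + 49b + 7c + d = -965/2
  512a + 64b + 8c + d = -691
Solving the system yields a = -1, b = -5/2, c = -2, d = -3.
So q(u) = -u³ - (5/2)u² - 2u - 3.
Check: q(7) = -965/2. ✓

q(u) = -u^3 - (5/2)u^2 - 2u - 3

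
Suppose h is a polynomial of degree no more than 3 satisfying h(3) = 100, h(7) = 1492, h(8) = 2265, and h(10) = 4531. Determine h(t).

h(t) = 5t^3 - 5t^2 + 3t + 1

Write h(t) = at^3 + bt^2 + ct + d. Substituting each data point gives a linear system:
  27a + 9b + 3c + d = 100
  343a + 49b + 7c + d = 1492
  512a + 64b + 8c + d = 2265
  1000a + 100b + 10c + d = 4531
Solving the system yields a = 5, b = -5, c = 3, d = 1.
So h(t) = 5t³ - 5t² + 3t + 1.
Check: h(7) = 1492. ✓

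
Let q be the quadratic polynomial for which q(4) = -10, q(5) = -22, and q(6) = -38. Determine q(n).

Using the Lagrange interpolation formula with nodes 4, 5, 6:
  L_0(n) = (n - 5)(n - 6) / 2
  L_1(n) = (n - 4)(n - 6) / -1
  L_2(n) = (n - 4)(n - 5) / 2
Then q(n) = -10·L_0(n) - 22·L_1(n) - 38·L_2(n).
Expanding and collecting terms gives q(n) = -2n^2 + 6n - 2.
Check: q(5) = -22. ✓

q(n) = -2n^2 + 6n - 2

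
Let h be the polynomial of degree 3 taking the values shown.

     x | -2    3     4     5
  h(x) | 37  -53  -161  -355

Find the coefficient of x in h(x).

Write h(x) = ax^3 + bx^2 + cx + d. Substituting each data point gives a linear system:
  -8a + 4b - 2c + d = 37
  27a + 9b + 3c + d = -53
  64a + 16b + 4c + d = -161
  125a + 25b + 5c + d = -355
Solving the system yields a = -4, b = 5, c = 5, d = -5.
So h(x) = -4x^3 + 5x^2 + 5x - 5.
The coefficient of x is 5.

5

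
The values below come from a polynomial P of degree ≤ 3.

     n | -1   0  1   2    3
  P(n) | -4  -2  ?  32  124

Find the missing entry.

On equispaced nodes a degree-3 polynomial has vanishing fourth forward difference, so
  P(-1) - 4·P(0) + 6·P(1) - 4·P(2) + P(3) = 0.
Substituting the known values and solving for P(1):
  6·P(1) = 0
  P(1) = 0.

0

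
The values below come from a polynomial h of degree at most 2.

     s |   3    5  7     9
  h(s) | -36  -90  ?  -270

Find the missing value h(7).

-168

The 3 known points determine the degree-2 polynomial uniquely.
Write h(s) = as^2 + bs + c. Substituting each data point gives a linear system:
  9a + 3b + c = -36
  25a + 5b + c = -90
  81a + 9b + c = -270
Solving the system yields a = -3, b = -3, c = 0.
So h(s) = -3s^2 - 3s.
Then h(7) = -168.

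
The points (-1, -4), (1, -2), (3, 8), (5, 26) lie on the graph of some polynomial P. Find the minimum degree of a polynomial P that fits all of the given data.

2

Forward differences of the values at s = -1, 1, 3, 5:
  P  : -4  -2  8  26
  Δ  : 2  10  18
  Δ^2: 8  8
  Δ^3: 0
The second differences are constant (8) and nonzero, while all higher differences vanish, so the minimal degree is 2.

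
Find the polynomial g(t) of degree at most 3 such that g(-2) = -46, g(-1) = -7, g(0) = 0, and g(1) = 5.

Write g(t) = at^3 + bt^2 + ct + d. Substituting each data point gives a linear system:
  -8a + 4b - 2c + d = -46
  -a + b - c + d = -7
  d = 0
  a + b + c + d = 5
Solving the system yields a = 5, b = -1, c = 1, d = 0.
So g(t) = 5t^3 - t^2 + t.
Check: g(-2) = -46. ✓

g(t) = 5t^3 - t^2 + t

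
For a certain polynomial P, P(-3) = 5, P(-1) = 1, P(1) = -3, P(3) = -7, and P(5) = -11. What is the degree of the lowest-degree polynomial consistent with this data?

1

Forward differences of the values at t = -3, -1, 1, 3, 5:
  P  : 5  1  -3  -7  -11
  Δ  : -4  -4  -4  -4
  Δ^2: 0  0  0
  Δ^3: 0  0
  Δ^4: 0
The first differences are constant (-4) and nonzero, while all higher differences vanish, so the minimal degree is 1.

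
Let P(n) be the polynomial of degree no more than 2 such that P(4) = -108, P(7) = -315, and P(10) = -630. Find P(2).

Forward differences of the values at n = 4, 7, 10:
  P  : -108  -315  -630
  Δ  : -207  -315
  Δ^2: -108
The second differences are constant, confirming degree 2.
Interpolating (Newton forward form) and evaluating at n = 2 gives P(2) = -30.

-30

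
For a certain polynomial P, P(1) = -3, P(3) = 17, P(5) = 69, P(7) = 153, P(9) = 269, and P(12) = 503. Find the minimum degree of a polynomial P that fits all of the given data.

Divided differences on the nodes 1, 3, 5, 7, 9, 12:
  order 0: -3  17  69  153  269  503
  order 1: 10  26  42  58  78
  order 2: 4  4  4  4
  order 3: 0  0  0
  order 4: 0  0
  order 5: 0
The order-2 divided differences are all 4 (nonzero) and every higher order vanishes, so the data lies on a polynomial of degree exactly 2.

2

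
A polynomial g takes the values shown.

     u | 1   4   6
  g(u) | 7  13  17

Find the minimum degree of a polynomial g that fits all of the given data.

1

Divided differences on the nodes 1, 4, 6:
  order 0: 7  13  17
  order 1: 2  2
  order 2: 0
The order-1 divided differences are all 2 (nonzero) and every higher order vanishes, so the data lies on a polynomial of degree exactly 1.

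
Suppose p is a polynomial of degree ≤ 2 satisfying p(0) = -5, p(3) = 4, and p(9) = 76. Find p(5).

20

Using the Lagrange interpolation formula with nodes 0, 3, 9:
  L_0(x) = (x - 3)(x - 9) / 27
  L_1(x) = x(x - 9) / -18
  L_2(x) = x(x - 3) / 54
Then p(x) = -5·L_0(x) + 4·L_1(x) + 76·L_2(x).
Expanding and collecting terms gives p(x) = x^2 - 5.
Evaluating at x = 5: p(5) = 20.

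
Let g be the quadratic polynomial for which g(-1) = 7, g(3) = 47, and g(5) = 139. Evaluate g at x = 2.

Write g(x) = ax^2 + bx + c. Substituting each data point gives a linear system:
  a - b + c = 7
  9a + 3b + c = 47
  25a + 5b + c = 139
Solving the system yields a = 6, b = -2, c = -1.
So g(x) = 6x^2 - 2x - 1.
Then g(2) = 19.

19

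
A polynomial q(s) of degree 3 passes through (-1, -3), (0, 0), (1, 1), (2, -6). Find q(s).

Using the Lagrange interpolation formula with nodes -1, 0, 1, 2:
  L_0(s) = s(s - 1)(s - 2) / -6
  L_1(s) = (s + 1)(s - 1)(s - 2) / 2
  L_2(s) = (s + 1)s(s - 2) / -2
  L_3(s) = (s + 1)s(s - 1) / 6
Then q(s) = -3·L_0(s) + 0·L_1(s) + 1·L_2(s) - 6·L_3(s).
Expanding and collecting terms gives q(s) = -s^3 - s^2 + 3s.
Check: q(0) = 0. ✓

q(s) = -s^3 - s^2 + 3s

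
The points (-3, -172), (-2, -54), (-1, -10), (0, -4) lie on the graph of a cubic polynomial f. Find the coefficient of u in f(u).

Write f(u) = au^3 + bu^2 + cu + d. Substituting each data point gives a linear system:
  -27a + 9b - 3c + d = -172
  -8a + 4b - 2c + d = -54
  -a + b - c + d = -10
  d = -4
Solving the system yields a = 6, b = -1, c = -1, d = -4.
So f(u) = 6u³ - u² - u - 4.
The coefficient of u is -1.

-1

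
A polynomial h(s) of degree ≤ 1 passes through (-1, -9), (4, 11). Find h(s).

h(s) = 4s - 5

Write h(s) = as + b. Substituting each data point gives a linear system:
  -a + b = -9
  4a + b = 11
Solving the system yields a = 4, b = -5.
So h(s) = 4s - 5.
Check: h(4) = 11. ✓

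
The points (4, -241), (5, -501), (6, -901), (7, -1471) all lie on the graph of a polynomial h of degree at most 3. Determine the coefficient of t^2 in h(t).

Write h(t) = at^3 + bt^2 + ct + d. Substituting each data point gives a linear system:
  64a + 16b + 4c + d = -241
  125a + 25b + 5c + d = -501
  216a + 36b + 6c + d = -901
  343a + 49b + 7c + d = -1471
Solving the system yields a = -5, b = 5, c = 0, d = -1.
So h(t) = -5t^3 + 5t^2 - 1.
The coefficient of t^2 is 5.

5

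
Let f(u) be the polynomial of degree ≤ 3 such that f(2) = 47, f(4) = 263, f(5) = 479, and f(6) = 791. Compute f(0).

Write f(u) = au^3 + bu^2 + cu + d. Substituting each data point gives a linear system:
  8a + 4b + 2c + d = 47
  64a + 16b + 4c + d = 263
  125a + 25b + 5c + d = 479
  216a + 36b + 6c + d = 791
Solving the system yields a = 3, b = 3, c = 6, d = -1.
So f(u) = 3u^3 + 3u^2 + 6u - 1.
Then f(0) = -1.

-1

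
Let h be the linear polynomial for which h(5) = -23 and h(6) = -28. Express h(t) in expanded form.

h(t) = -5t + 2

Using the Lagrange interpolation formula with nodes 5, 6:
  L_0(t) = (t - 6) / -1
  L_1(t) = (t - 5) / 1
Then h(t) = -23·L_0(t) - 28·L_1(t).
Expanding and collecting terms gives h(t) = -5t + 2.
Check: h(5) = -23. ✓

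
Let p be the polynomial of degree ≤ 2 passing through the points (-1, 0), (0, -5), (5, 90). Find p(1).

Using the Lagrange interpolation formula with nodes -1, 0, 5:
  L_0(x) = x(x - 5) / 6
  L_1(x) = (x + 1)(x - 5) / -5
  L_2(x) = (x + 1)x / 30
Then p(x) = 0·L_0(x) - 5·L_1(x) + 90·L_2(x).
Expanding and collecting terms gives p(x) = 4x^2 - x - 5.
Evaluating at x = 1: p(1) = -2.

-2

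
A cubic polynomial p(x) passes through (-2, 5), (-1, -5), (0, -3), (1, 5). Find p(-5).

167

Using the Lagrange interpolation formula with nodes -2, -1, 0, 1:
  L_0(x) = (x + 1)x(x - 1) / -6
  L_1(x) = (x + 2)x(x - 1) / 2
  L_2(x) = (x + 2)(x + 1)(x - 1) / -2
  L_3(x) = (x + 2)(x + 1)x / 6
Then p(x) = 5·L_0(x) - 5·L_1(x) - 3·L_2(x) + 5·L_3(x).
Expanding and collecting terms gives p(x) = -x^3 + 3x^2 + 6x - 3.
Evaluating at x = -5: p(-5) = 167.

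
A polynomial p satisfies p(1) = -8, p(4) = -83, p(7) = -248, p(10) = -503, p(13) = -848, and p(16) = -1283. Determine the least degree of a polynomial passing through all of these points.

2

Forward differences of the values at s = 1, 4, 7, 10, 13, 16:
  p  : -8  -83  -248  -503  -848  -1283
  Δ  : -75  -165  -255  -345  -435
  Δ^2: -90  -90  -90  -90
  Δ^3: 0  0  0
  Δ^4: 0  0
  Δ^5: 0
The second differences are constant (-90) and nonzero, while all higher differences vanish, so the minimal degree is 2.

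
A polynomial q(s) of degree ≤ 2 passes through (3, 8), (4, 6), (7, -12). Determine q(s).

q(s) = -s^2 + 5s + 2

Write q(s) = as^2 + bs + c. Substituting each data point gives a linear system:
  9a + 3b + c = 8
  16a + 4b + c = 6
  49a + 7b + c = -12
Solving the system yields a = -1, b = 5, c = 2.
So q(s) = -s² + 5s + 2.
Check: q(3) = 8. ✓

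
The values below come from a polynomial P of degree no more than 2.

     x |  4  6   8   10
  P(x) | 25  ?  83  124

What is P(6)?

The 3 known points determine the degree-2 polynomial uniquely.
Write P(x) = ax^2 + bx + c. Substituting each data point gives a linear system:
  16a + 4b + c = 25
  64a + 8b + c = 83
  100a + 10b + c = 124
Solving the system yields a = 1, b = 5/2, c = -1.
So P(x) = x^2 + (5/2)x - 1.
Then P(6) = 50.

50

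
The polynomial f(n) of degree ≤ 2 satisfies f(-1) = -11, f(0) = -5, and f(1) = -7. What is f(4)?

-61

Write f(n) = an^2 + bn + c. Substituting each data point gives a linear system:
  a - b + c = -11
  c = -5
  a + b + c = -7
Solving the system yields a = -4, b = 2, c = -5.
So f(n) = -4n^2 + 2n - 5.
Then f(4) = -61.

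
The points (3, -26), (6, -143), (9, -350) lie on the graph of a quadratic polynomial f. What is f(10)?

-439

Forward differences of the values at s = 3, 6, 9:
  f  : -26  -143  -350
  Δ  : -117  -207
  Δ^2: -90
The second differences are constant, confirming degree 2.
Interpolating (Newton forward form) and evaluating at s = 10 gives f(10) = -439.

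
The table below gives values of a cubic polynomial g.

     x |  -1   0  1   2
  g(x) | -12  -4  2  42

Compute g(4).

368

Using the Lagrange interpolation formula with nodes -1, 0, 1, 2:
  L_0(x) = x(x - 1)(x - 2) / -6
  L_1(x) = (x + 1)(x - 1)(x - 2) / 2
  L_2(x) = (x + 1)x(x - 2) / -2
  L_3(x) = (x + 1)x(x - 1) / 6
Then g(x) = -12·L_0(x) - 4·L_1(x) + 2·L_2(x) + 42·L_3(x).
Expanding and collecting terms gives g(x) = 6x³ - x² + x - 4.
Evaluating at x = 4: g(4) = 368.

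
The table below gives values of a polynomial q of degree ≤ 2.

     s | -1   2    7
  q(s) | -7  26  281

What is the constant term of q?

Write q(s) = as^2 + bs + c. Substituting each data point gives a linear system:
  a - b + c = -7
  4a + 2b + c = 26
  49a + 7b + c = 281
Solving the system yields a = 5, b = 6, c = -6.
So q(s) = 5s² + 6s - 6.
The constant term is -6.

-6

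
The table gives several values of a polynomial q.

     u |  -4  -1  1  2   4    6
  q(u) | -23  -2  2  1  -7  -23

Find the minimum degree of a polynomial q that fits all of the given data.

Divided differences on the nodes -4, -1, 1, 2, 4, 6:
  order 0: -23  -2  2  1  -7  -23
  order 1: 7  2  -1  -4  -8
  order 2: -1  -1  -1  -1
  order 3: 0  0  0
  order 4: 0  0
  order 5: 0
The order-2 divided differences are all -1 (nonzero) and every higher order vanishes, so the data lies on a polynomial of degree exactly 2.

2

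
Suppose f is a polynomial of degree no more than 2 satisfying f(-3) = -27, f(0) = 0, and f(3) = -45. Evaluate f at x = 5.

-115

Write f(x) = ax^2 + bx + c. Substituting each data point gives a linear system:
  9a - 3b + c = -27
  c = 0
  9a + 3b + c = -45
Solving the system yields a = -4, b = -3, c = 0.
So f(x) = -4x^2 - 3x.
Then f(5) = -115.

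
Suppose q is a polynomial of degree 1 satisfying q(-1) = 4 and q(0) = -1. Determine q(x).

q(x) = -5x - 1

Write q(x) = ax + b. Substituting each data point gives a linear system:
  -a + b = 4
  b = -1
Solving the system yields a = -5, b = -1.
So q(x) = -5x - 1.
Check: q(-1) = 4. ✓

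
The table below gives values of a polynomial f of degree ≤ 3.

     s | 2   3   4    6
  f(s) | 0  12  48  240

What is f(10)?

1440

Write f(s) = as^3 + bs^2 + cs + d. Substituting each data point gives a linear system:
  8a + 4b + 2c + d = 0
  27a + 9b + 3c + d = 12
  64a + 16b + 4c + d = 48
  216a + 36b + 6c + d = 240
Solving the system yields a = 2, b = -6, c = 4, d = 0.
So f(s) = 2s^3 - 6s^2 + 4s.
Then f(10) = 1440.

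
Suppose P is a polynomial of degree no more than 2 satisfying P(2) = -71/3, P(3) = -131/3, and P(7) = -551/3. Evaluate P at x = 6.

Using the Lagrange interpolation formula with nodes 2, 3, 7:
  L_0(x) = (x - 3)(x - 7) / 5
  L_1(x) = (x - 2)(x - 7) / -4
  L_2(x) = (x - 2)(x - 3) / 20
Then P(x) = -71/3·L_0(x) - 131/3·L_1(x) - 551/3·L_2(x).
Expanding and collecting terms gives P(x) = -3x^2 - 5x - 5/3.
Evaluating at x = 6: P(6) = -419/3.

-419/3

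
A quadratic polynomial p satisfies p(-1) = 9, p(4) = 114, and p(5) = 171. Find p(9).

Using the Lagrange interpolation formula with nodes -1, 4, 5:
  L_0(x) = (x - 4)(x - 5) / 30
  L_1(x) = (x + 1)(x - 5) / -5
  L_2(x) = (x + 1)(x - 4) / 6
Then p(x) = 9·L_0(x) + 114·L_1(x) + 171·L_2(x).
Expanding and collecting terms gives p(x) = 6x² + 3x + 6.
Evaluating at x = 9: p(9) = 519.

519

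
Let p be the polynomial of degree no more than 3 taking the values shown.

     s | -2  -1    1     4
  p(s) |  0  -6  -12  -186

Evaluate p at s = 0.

Write p(s) = as^3 + bs^2 + cs + d. Substituting each data point gives a linear system:
  -8a + 4b - 2c + d = 0
  -a + b - c + d = -6
  a + b + c + d = -12
  64a + 16b + 4c + d = -186
Solving the system yields a = -2, b = -3, c = -1, d = -6.
So p(s) = -2s^3 - 3s^2 - s - 6.
Then p(0) = -6.

-6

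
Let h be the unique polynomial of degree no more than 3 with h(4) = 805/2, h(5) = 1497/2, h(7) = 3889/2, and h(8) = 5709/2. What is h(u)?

h(u) = 5u^3 + 4u^2 + 5u - 3/2

Using the Lagrange interpolation formula with nodes 4, 5, 7, 8:
  L_0(u) = (u - 5)(u - 7)(u - 8) / -12
  L_1(u) = (u - 4)(u - 7)(u - 8) / 6
  L_2(u) = (u - 4)(u - 5)(u - 8) / -6
  L_3(u) = (u - 4)(u - 5)(u - 7) / 12
Then h(u) = 805/2·L_0(u) + 1497/2·L_1(u) + 3889/2·L_2(u) + 5709/2·L_3(u).
Expanding and collecting terms gives h(u) = 5u³ + 4u² + 5u - 3/2.
Check: h(4) = 805/2. ✓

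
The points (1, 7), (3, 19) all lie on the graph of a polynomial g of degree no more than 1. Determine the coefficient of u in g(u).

6

Write g(u) = au + b. Substituting each data point gives a linear system:
  a + b = 7
  3a + b = 19
Solving the system yields a = 6, b = 1.
So g(u) = 6u + 1.
The leading coefficient is 6.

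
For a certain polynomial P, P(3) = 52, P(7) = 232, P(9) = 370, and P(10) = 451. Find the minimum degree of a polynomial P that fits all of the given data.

2

Divided differences on the nodes 3, 7, 9, 10:
  order 0: 52  232  370  451
  order 1: 45  69  81
  order 2: 4  4
  order 3: 0
The order-2 divided differences are all 4 (nonzero) and every higher order vanishes, so the data lies on a polynomial of degree exactly 2.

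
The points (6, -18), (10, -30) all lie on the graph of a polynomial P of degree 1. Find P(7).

-21

Using the Lagrange interpolation formula with nodes 6, 10:
  L_0(x) = (x - 10) / -4
  L_1(x) = (x - 6) / 4
Then P(x) = -18·L_0(x) - 30·L_1(x).
Expanding and collecting terms gives P(x) = -3x.
Evaluating at x = 7: P(7) = -21.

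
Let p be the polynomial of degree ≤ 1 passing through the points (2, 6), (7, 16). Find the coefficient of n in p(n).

2

Write p(n) = an + b. Substituting each data point gives a linear system:
  2a + b = 6
  7a + b = 16
Solving the system yields a = 2, b = 2.
So p(n) = 2n + 2.
The leading coefficient is 2.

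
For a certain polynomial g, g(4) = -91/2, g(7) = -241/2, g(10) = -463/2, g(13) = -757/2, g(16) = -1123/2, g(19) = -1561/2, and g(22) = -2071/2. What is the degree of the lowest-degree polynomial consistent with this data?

2

Forward differences of the values at s = 4, 7, 10, 13, 16, 19, 22:
  g  : -91/2  -241/2  -463/2  -757/2  -1123/2  -1561/2  -2071/2
  Δ  : -75  -111  -147  -183  -219  -255
  Δ^2: -36  -36  -36  -36  -36
  Δ^3: 0  0  0  0
  Δ^4: 0  0  0
  Δ^5: 0  0
  Δ^6: 0
The second differences are constant (-36) and nonzero, while all higher differences vanish, so the minimal degree is 2.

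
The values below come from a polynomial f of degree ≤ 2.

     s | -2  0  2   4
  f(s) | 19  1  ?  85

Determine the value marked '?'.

23

On equispaced nodes a degree-2 polynomial has vanishing third forward difference, so
  - f(-2) + 3·f(0) - 3·f(2) + f(4) = 0.
Substituting the known values and solving for f(2):
  -3·f(2) = -69
  f(2) = 23.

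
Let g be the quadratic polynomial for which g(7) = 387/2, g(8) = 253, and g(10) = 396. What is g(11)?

959/2

Write g(t) = at^2 + bt + c. Substituting each data point gives a linear system:
  49a + 7b + c = 387/2
  64a + 8b + c = 253
  100a + 10b + c = 396
Solving the system yields a = 4, b = -1/2, c = 1.
So g(t) = 4t² - (1/2)t + 1.
Then g(11) = 959/2.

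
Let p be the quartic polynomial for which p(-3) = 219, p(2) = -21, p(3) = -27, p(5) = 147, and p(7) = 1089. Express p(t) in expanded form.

p(t) = t^4 - 4t^3 + 2t^2 - 5t - 3

Write p(t) = at^4 + bt^3 + ct^2 + dt + e. Substituting each data point gives a linear system:
  81a - 27b + 9c - 3d + e = 219
  16a + 8b + 4c + 2d + e = -21
  81a + 27b + 9c + 3d + e = -27
  625a + 125b + 25c + 5d + e = 147
  2401a + 343b + 49c + 7d + e = 1089
Solving the system yields a = 1, b = -4, c = 2, d = -5, e = -3.
So p(t) = t^4 - 4t^3 + 2t^2 - 5t - 3.
Check: p(7) = 1089. ✓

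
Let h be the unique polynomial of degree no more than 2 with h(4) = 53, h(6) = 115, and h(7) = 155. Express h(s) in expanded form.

Using the Lagrange interpolation formula with nodes 4, 6, 7:
  L_0(s) = (s - 6)(s - 7) / 6
  L_1(s) = (s - 4)(s - 7) / -2
  L_2(s) = (s - 4)(s - 6) / 3
Then h(s) = 53·L_0(s) + 115·L_1(s) + 155·L_2(s).
Expanding and collecting terms gives h(s) = 3s² + s + 1.
Check: h(7) = 155. ✓

h(s) = 3s^2 + s + 1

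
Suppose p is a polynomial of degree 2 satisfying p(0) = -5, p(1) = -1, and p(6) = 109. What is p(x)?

Write p(x) = ax^2 + bx + c. Substituting each data point gives a linear system:
  c = -5
  a + b + c = -1
  36a + 6b + c = 109
Solving the system yields a = 3, b = 1, c = -5.
So p(x) = 3x² + x - 5.
Check: p(0) = -5. ✓

p(x) = 3x^2 + x - 5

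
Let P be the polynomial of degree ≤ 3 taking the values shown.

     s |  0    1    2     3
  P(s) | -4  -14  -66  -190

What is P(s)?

P(s) = -5s^3 - 6s^2 + s - 4

Write P(s) = as^3 + bs^2 + cs + d. Substituting each data point gives a linear system:
  d = -4
  a + b + c + d = -14
  8a + 4b + 2c + d = -66
  27a + 9b + 3c + d = -190
Solving the system yields a = -5, b = -6, c = 1, d = -4.
So P(s) = -5s^3 - 6s^2 + s - 4.
Check: P(2) = -66. ✓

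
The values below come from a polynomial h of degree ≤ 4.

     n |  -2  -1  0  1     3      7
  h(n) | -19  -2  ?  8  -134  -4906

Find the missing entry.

1

The 5 known points determine the degree-4 polynomial uniquely.
Write h(n) = an^4 + bn^3 + cn^2 + dn + e. Substituting each data point gives a linear system:
  16a - 8b + 4c - 2d + e = -19
  a - b + c - d + e = -2
  a + b + c + d + e = 8
  81a + 27b + 9c + 3d + e = -134
  2401a + 343b + 49c + 7d + e = -4906
Solving the system yields a = -2, b = -1, c = 4, d = 6, e = 1.
So h(n) = -2n⁴ - n³ + 4n² + 6n + 1.
Then h(0) = 1.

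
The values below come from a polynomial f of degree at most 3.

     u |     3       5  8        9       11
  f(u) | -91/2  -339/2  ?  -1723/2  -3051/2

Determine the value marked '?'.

The 4 known points determine the degree-3 polynomial uniquely.
Write f(u) = au^3 + bu^2 + cu + d. Substituting each data point gives a linear system:
  27a + 9b + 3c + d = -91/2
  125a + 25b + 5c + d = -339/2
  729a + 81b + 9c + d = -1723/2
  1331a + 121b + 11c + d = -3051/2
Solving the system yields a = -1, b = -3/2, c = -1, d = -2.
So f(u) = -u³ - (3/2)u² - u - 2.
Then f(8) = -618.

-618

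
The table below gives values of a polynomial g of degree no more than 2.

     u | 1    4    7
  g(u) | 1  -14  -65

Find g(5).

Write g(u) = au^2 + bu + c. Substituting each data point gives a linear system:
  a + b + c = 1
  16a + 4b + c = -14
  49a + 7b + c = -65
Solving the system yields a = -2, b = 5, c = -2.
So g(u) = -2u² + 5u - 2.
Then g(5) = -27.

-27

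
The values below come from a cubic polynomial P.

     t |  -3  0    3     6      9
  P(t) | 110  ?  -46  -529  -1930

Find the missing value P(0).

5

On equispaced nodes a degree-3 polynomial has vanishing fourth forward difference, so
  P(-3) - 4·P(0) + 6·P(3) - 4·P(6) + P(9) = 0.
Substituting the known values and solving for P(0):
  -4·P(0) = -20
  P(0) = 5.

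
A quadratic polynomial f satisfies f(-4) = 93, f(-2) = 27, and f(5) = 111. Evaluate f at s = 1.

Write f(s) = as^2 + bs + c. Substituting each data point gives a linear system:
  16a - 4b + c = 93
  4a - 2b + c = 27
  25a + 5b + c = 111
Solving the system yields a = 5, b = -3, c = 1.
So f(s) = 5s^2 - 3s + 1.
Then f(1) = 3.

3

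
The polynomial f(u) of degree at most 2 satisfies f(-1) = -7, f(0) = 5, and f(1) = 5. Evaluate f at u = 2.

Write f(u) = au^2 + bu + c. Substituting each data point gives a linear system:
  a - b + c = -7
  c = 5
  a + b + c = 5
Solving the system yields a = -6, b = 6, c = 5.
So f(u) = -6u^2 + 6u + 5.
Then f(2) = -7.

-7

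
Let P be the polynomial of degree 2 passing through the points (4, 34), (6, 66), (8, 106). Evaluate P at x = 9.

129

Forward differences of the values at x = 4, 6, 8:
  P  : 34  66  106
  Δ  : 32  40
  Δ^2: 8
The second differences are constant, confirming degree 2.
Interpolating (Newton forward form) and evaluating at x = 9 gives P(9) = 129.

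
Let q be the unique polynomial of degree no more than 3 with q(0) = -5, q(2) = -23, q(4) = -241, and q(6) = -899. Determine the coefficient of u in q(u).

Write q(u) = au^3 + bu^2 + cu + d. Substituting each data point gives a linear system:
  d = -5
  8a + 4b + 2c + d = -23
  64a + 16b + 4c + d = -241
  216a + 36b + 6c + d = -899
Solving the system yields a = -5, b = 5, c = 1, d = -5.
So q(u) = -5u^3 + 5u^2 + u - 5.
The coefficient of u is 1.

1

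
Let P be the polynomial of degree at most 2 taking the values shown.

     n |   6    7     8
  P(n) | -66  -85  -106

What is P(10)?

-154

Write P(n) = an^2 + bn + c. Substituting each data point gives a linear system:
  36a + 6b + c = -66
  49a + 7b + c = -85
  64a + 8b + c = -106
Solving the system yields a = -1, b = -6, c = 6.
So P(n) = -n^2 - 6n + 6.
Then P(10) = -154.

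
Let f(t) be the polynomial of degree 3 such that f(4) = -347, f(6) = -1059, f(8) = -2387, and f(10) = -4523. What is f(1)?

-14

Using the Lagrange interpolation formula with nodes 4, 6, 8, 10:
  L_0(t) = (t - 6)(t - 8)(t - 10) / -48
  L_1(t) = (t - 4)(t - 8)(t - 10) / 16
  L_2(t) = (t - 4)(t - 6)(t - 10) / -16
  L_3(t) = (t - 4)(t - 6)(t - 8) / 48
Then f(t) = -347·L_0(t) - 1059·L_1(t) - 2387·L_2(t) - 4523·L_3(t).
Expanding and collecting terms gives f(t) = -4t^3 - 5t^2 - 2t - 3.
Evaluating at t = 1: f(1) = -14.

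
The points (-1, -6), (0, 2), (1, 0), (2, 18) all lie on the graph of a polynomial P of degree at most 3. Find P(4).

Write P(n) = an^3 + bn^2 + cn + d. Substituting each data point gives a linear system:
  -a + b - c + d = -6
  d = 2
  a + b + c + d = 0
  8a + 4b + 2c + d = 18
Solving the system yields a = 5, b = -5, c = -2, d = 2.
So P(n) = 5n^3 - 5n^2 - 2n + 2.
Then P(4) = 234.

234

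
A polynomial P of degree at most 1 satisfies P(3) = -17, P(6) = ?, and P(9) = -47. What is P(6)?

-32

The 2 known points determine the degree-1 polynomial uniquely.
Write P(t) = at + b. Substituting each data point gives a linear system:
  3a + b = -17
  9a + b = -47
Solving the system yields a = -5, b = -2.
So P(t) = -5t - 2.
Then P(6) = -32.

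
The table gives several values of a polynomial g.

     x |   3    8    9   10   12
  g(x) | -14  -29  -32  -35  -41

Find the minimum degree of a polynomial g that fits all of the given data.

Divided differences on the nodes 3, 8, 9, 10, 12:
  order 0: -14  -29  -32  -35  -41
  order 1: -3  -3  -3  -3
  order 2: 0  0  0
  order 3: 0  0
  order 4: 0
The order-1 divided differences are all -3 (nonzero) and every higher order vanishes, so the data lies on a polynomial of degree exactly 1.

1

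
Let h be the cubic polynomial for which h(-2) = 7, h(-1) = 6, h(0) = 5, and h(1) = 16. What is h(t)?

Write h(t) = at^3 + bt^2 + ct + d. Substituting each data point gives a linear system:
  -8a + 4b - 2c + d = 7
  -a + b - c + d = 6
  d = 5
  a + b + c + d = 16
Solving the system yields a = 2, b = 6, c = 3, d = 5.
So h(t) = 2t^3 + 6t^2 + 3t + 5.
Check: h(1) = 16. ✓

h(t) = 2t^3 + 6t^2 + 3t + 5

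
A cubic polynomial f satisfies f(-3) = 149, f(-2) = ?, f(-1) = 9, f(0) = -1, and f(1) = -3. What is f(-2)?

51

On equispaced nodes a degree-3 polynomial has vanishing fourth forward difference, so
  f(-3) - 4·f(-2) + 6·f(-1) - 4·f(0) + f(1) = 0.
Substituting the known values and solving for f(-2):
  -4·f(-2) = -204
  f(-2) = 51.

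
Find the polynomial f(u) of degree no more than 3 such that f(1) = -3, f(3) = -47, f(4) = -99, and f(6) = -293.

Write f(u) = au^3 + bu^2 + cu + d. Substituting each data point gives a linear system:
  a + b + c + d = -3
  27a + 9b + 3c + d = -47
  64a + 16b + 4c + d = -99
  216a + 36b + 6c + d = -293
Solving the system yields a = -1, b = -2, c = -1, d = 1.
So f(u) = -u^3 - 2u^2 - u + 1.
Check: f(6) = -293. ✓

f(u) = -u^3 - 2u^2 - u + 1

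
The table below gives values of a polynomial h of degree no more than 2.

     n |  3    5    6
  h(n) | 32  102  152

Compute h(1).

2

Using the Lagrange interpolation formula with nodes 3, 5, 6:
  L_0(n) = (n - 5)(n - 6) / 6
  L_1(n) = (n - 3)(n - 6) / -2
  L_2(n) = (n - 3)(n - 5) / 3
Then h(n) = 32·L_0(n) + 102·L_1(n) + 152·L_2(n).
Expanding and collecting terms gives h(n) = 5n^2 - 5n + 2.
Evaluating at n = 1: h(1) = 2.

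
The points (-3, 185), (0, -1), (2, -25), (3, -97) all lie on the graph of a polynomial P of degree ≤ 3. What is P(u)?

P(u) = -5u^3 + 5u^2 - 2u - 1

Write P(u) = au^3 + bu^2 + cu + d. Substituting each data point gives a linear system:
  -27a + 9b - 3c + d = 185
  d = -1
  8a + 4b + 2c + d = -25
  27a + 9b + 3c + d = -97
Solving the system yields a = -5, b = 5, c = -2, d = -1.
So P(u) = -5u^3 + 5u^2 - 2u - 1.
Check: P(3) = -97. ✓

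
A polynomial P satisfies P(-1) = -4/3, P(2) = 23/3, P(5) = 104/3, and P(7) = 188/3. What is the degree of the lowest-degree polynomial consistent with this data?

Divided differences on the nodes -1, 2, 5, 7:
  order 0: -4/3  23/3  104/3  188/3
  order 1: 3  9  14
  order 2: 1  1
  order 3: 0
The order-2 divided differences are all 1 (nonzero) and every higher order vanishes, so the data lies on a polynomial of degree exactly 2.

2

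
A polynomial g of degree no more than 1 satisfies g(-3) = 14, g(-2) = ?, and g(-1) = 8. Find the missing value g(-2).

The 2 known points determine the degree-1 polynomial uniquely.
Write g(s) = as + b. Substituting each data point gives a linear system:
  -3a + b = 14
  -a + b = 8
Solving the system yields a = -3, b = 5.
So g(s) = -3s + 5.
Then g(-2) = 11.

11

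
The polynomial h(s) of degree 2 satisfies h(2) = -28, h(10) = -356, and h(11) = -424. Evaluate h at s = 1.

-14

Write h(s) = as^2 + bs + c. Substituting each data point gives a linear system:
  4a + 2b + c = -28
  100a + 10b + c = -356
  121a + 11b + c = -424
Solving the system yields a = -3, b = -5, c = -6.
So h(s) = -3s² - 5s - 6.
Then h(1) = -14.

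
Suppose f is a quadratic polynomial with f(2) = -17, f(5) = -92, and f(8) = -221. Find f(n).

f(n) = -3n^2 - 4n + 3

Write f(n) = an^2 + bn + c. Substituting each data point gives a linear system:
  4a + 2b + c = -17
  25a + 5b + c = -92
  64a + 8b + c = -221
Solving the system yields a = -3, b = -4, c = 3.
So f(n) = -3n² - 4n + 3.
Check: f(5) = -92. ✓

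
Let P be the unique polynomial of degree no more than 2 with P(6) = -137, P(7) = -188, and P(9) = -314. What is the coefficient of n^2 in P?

-4

Write P(n) = an^2 + bn + c. Substituting each data point gives a linear system:
  36a + 6b + c = -137
  49a + 7b + c = -188
  81a + 9b + c = -314
Solving the system yields a = -4, b = 1, c = 1.
So P(n) = -4n^2 + n + 1.
The leading coefficient is -4.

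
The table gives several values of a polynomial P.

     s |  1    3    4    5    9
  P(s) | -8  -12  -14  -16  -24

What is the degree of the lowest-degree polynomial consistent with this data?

1

Divided differences on the nodes 1, 3, 4, 5, 9:
  order 0: -8  -12  -14  -16  -24
  order 1: -2  -2  -2  -2
  order 2: 0  0  0
  order 3: 0  0
  order 4: 0
The order-1 divided differences are all -2 (nonzero) and every higher order vanishes, so the data lies on a polynomial of degree exactly 1.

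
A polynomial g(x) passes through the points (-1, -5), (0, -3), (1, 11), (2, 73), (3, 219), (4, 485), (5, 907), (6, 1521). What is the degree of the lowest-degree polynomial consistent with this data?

Forward differences of the values at x = -1, 0, 1, 2, 3, 4, 5, 6:
  g  : -5  -3  11  73  219  485  907  1521
  Δ  : 2  14  62  146  266  422  614
  Δ^2: 12  48  84  120  156  192
  Δ^3: 36  36  36  36  36
  Δ^4: 0  0  0  0
  Δ^5: 0  0  0
  Δ^6: 0  0
  Δ^7: 0
The third differences are constant (36) and nonzero, while all higher differences vanish, so the minimal degree is 3.

3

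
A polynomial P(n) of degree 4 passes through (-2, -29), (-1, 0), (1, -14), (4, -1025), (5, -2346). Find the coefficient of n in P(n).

Write P(n) = an^4 + bn^3 + cn^2 + dn + e. Substituting each data point gives a linear system:
  16a - 8b + 4c - 2d + e = -29
  a - b + c - d + e = 0
  a + b + c + d + e = -14
  256a + 64b + 16c + 4d + e = -1025
  625a + 125b + 25c + 5d + e = -2346
Solving the system yields a = -3, b = -3, c = -3, d = -4, e = -1.
So P(n) = -3n^4 - 3n^3 - 3n^2 - 4n - 1.
The coefficient of n is -4.

-4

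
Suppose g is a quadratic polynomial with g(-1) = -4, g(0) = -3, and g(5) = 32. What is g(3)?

12

Using the Lagrange interpolation formula with nodes -1, 0, 5:
  L_0(s) = s(s - 5) / 6
  L_1(s) = (s + 1)(s - 5) / -5
  L_2(s) = (s + 1)s / 30
Then g(s) = -4·L_0(s) - 3·L_1(s) + 32·L_2(s).
Expanding and collecting terms gives g(s) = s² + 2s - 3.
Evaluating at s = 3: g(3) = 12.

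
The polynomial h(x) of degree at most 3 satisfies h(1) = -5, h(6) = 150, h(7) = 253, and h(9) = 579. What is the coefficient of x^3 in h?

1

Write h(x) = ax^3 + bx^2 + cx + d. Substituting each data point gives a linear system:
  a + b + c + d = -5
  216a + 36b + 6c + d = 150
  343a + 49b + 7c + d = 253
  729a + 81b + 9c + d = 579
Solving the system yields a = 1, b = -2, c = 2, d = -6.
So h(x) = x³ - 2x² + 2x - 6.
The leading coefficient is 1.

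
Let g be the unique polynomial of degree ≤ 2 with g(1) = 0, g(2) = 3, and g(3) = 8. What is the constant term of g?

-1

Write g(t) = at^2 + bt + c. Substituting each data point gives a linear system:
  a + b + c = 0
  4a + 2b + c = 3
  9a + 3b + c = 8
Solving the system yields a = 1, b = 0, c = -1.
So g(t) = t^2 - 1.
The constant term is -1.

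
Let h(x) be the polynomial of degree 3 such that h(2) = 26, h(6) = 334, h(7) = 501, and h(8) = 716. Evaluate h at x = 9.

Using the Lagrange interpolation formula with nodes 2, 6, 7, 8:
  L_0(x) = (x - 6)(x - 7)(x - 8) / -120
  L_1(x) = (x - 2)(x - 7)(x - 8) / 8
  L_2(x) = (x - 2)(x - 6)(x - 8) / -5
  L_3(x) = (x - 2)(x - 6)(x - 7) / 12
Then h(x) = 26·L_0(x) + 334·L_1(x) + 501·L_2(x) + 716·L_3(x).
Expanding and collecting terms gives h(x) = x³ + 3x² + x + 4.
Evaluating at x = 9: h(9) = 985.

985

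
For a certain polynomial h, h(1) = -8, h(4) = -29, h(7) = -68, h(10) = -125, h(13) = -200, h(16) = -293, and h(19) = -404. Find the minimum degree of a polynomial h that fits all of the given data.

2

Forward differences of the values at x = 1, 4, 7, 10, 13, 16, 19:
  h  : -8  -29  -68  -125  -200  -293  -404
  Δ  : -21  -39  -57  -75  -93  -111
  Δ^2: -18  -18  -18  -18  -18
  Δ^3: 0  0  0  0
  Δ^4: 0  0  0
  Δ^5: 0  0
  Δ^6: 0
The second differences are constant (-18) and nonzero, while all higher differences vanish, so the minimal degree is 2.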